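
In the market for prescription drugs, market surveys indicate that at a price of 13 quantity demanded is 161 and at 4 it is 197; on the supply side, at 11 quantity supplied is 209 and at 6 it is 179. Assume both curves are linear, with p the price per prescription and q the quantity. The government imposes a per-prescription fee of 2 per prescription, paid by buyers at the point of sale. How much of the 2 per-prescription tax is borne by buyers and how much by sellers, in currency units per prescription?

Demand slope: (197 − 161)/(4 − 13) = -4, so qd = 213 − 4p.
Supply slope: (179 − 209)/(6 − 11) = 6, so qs = 6p + 143.
Without the tax, 213 − 4p = 6p + 143 gives 10p = 70, so p* = 7 and q* = 185.
With the tax collected from buyers, demand (in seller-price terms) shifts: qd = 213 − 4(p + 2).
New equilibrium: buyers pay 8.2, sellers receive 6.2, q = 180.2. (Wedge: pb − ps = 2.)
Burden on buyers: 1.2; on sellers: 0.8. (They sum to 2.)
The less price-elastic side of the market bears the larger share of a per-unit tax.

Buyers bear 1.2 per prescription; sellers bear 0.8 per prescription.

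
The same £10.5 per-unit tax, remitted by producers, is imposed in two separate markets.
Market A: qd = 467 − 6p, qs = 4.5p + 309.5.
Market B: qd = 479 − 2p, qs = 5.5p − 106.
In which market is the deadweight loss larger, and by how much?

Market A: pre-tax p* = £15, q* = 377; post-tax q = 350; deadweight loss = £141.75.
Market B: pre-tax p* = £78, q* = 323; post-tax q = 307.6; deadweight loss = £80.85.
Difference: £141.75 vs £80.85 → market A is larger by £60.9.

Market A, by £60.9.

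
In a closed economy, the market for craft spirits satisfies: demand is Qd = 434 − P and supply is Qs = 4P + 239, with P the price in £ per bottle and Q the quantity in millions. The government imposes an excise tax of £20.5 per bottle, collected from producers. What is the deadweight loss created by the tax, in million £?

Deadweight loss = £168.1 million.

Before the tax: set 434 − P = 4P + 239 → P* = £39, Q* = 395.
With the tax collected from producers, supply shifts: Qs = 4(P − 20.5) + 239.
New equilibrium: consumers pay £55.4, producers receive £34.9, Q = 378.6. (Wedge: Pb − Ps = 20.5.)
Quantity falls by |ΔQ| = |395 − 378.6| = 16.4.
DWL = ½ · t · |ΔQ| = ½ · 20.5 · 16.4 = £168.1.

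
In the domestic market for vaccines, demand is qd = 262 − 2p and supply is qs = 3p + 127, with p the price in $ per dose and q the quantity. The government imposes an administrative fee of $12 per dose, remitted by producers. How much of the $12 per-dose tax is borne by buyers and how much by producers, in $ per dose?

Buyers bear $7.2 per dose; producers bear $4.8 per dose.

Before the tax: set 262 − 2p = 3p + 127 → p* = $27, q* = 208.
With the tax collected from producers, supply shifts: qs = 3(p − 12) + 127.
Solving gives q = 193.6 with buyers paying $34.2 and producers receiving $22.2 (the $12 wedge).
Burden on buyers: $7.2; on producers: $4.8. (They sum to $12.)
The less price-elastic side of the market bears the larger share of a per-unit tax.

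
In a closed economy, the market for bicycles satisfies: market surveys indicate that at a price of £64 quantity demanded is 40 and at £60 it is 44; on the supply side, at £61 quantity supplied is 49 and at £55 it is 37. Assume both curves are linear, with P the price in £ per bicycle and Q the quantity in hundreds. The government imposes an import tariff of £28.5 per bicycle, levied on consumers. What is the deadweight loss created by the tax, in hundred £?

Demand slope: (44 − 40)/(60 − 64) = -1, so Qd = 104 − P.
Supply slope: (37 − 49)/(55 − 61) = 2, so Qs = 2P − 73.
Before the tax: set 104 − P = 2P − 73 → P* = £59, Q* = 45.
With the tax collected from consumers, demand (in seller-price terms) shifts: Qd = 104 − (P + 28.5).
Solving gives Q = 26 with consumers paying £78 and suppliers receiving £49.5 (the £28.5 wedge).
Quantity falls by |ΔQ| = |45 − 26| = 19.
DWL = ½ · t · |ΔQ| = ½ · 28.5 · 19 = £270.75.

Deadweight loss = £270.75 hundred.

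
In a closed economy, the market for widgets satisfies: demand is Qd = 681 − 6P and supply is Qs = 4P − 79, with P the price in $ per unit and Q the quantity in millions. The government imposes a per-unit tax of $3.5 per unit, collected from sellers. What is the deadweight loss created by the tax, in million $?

Without the tax, 681 − 6P = 4P − 79 gives 10P = 760, so P* = $76 and Q* = 225.
With the tax collected from sellers, supply shifts: Qs = 4(P − 3.5) − 79.
Solving gives Q = 216.6 with consumers paying $77.4 and sellers receiving $73.9 (the $3.5 wedge).
Quantity falls by |ΔQ| = |225 − 216.6| = 8.4.
DWL = ½ · t · |ΔQ| = ½ · 3.5 · 8.4 = $14.7.

Deadweight loss = $14.7 million.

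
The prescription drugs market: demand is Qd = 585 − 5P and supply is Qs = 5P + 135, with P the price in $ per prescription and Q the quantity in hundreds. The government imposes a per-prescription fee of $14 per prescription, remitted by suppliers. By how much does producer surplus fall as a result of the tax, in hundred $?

Before the tax: set 585 − 5P = 5P + 135 → P* = $45, Q* = 360.
With the tax collected from suppliers, supply shifts: Qs = 5(P − 14) + 135.
Solving gives Q = 325 with buyers paying $52 and suppliers receiving $38 (the $14 wedge).
ΔPS is the trapezoid between Q = 325 and Q = 360 of height $7: ½ · (360 + 325) · 7 = $2397.5.

Producer surplus falls by $2397.5 hundred.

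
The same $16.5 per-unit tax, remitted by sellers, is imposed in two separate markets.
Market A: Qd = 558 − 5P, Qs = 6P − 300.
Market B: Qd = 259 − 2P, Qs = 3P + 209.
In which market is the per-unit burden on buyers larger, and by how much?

Market A: pre-tax P* = $78, Q* = 168; post-tax Q = 123; per-unit burden on buyers = $9.
Market B: pre-tax P* = $10, Q* = 239; post-tax Q = 219.2; per-unit burden on buyers = $9.9.
Difference: $9 vs $9.9 → market B is larger by $0.9.

Market B, by $0.9.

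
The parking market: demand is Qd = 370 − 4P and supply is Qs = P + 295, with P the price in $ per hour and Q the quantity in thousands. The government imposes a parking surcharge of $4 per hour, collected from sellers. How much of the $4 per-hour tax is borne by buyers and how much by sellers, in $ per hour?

Buyers bear $0.8 per hour; sellers bear $3.2 per hour.

Before the tax: set 370 − 4P = P + 295 → P* = $15, Q* = 310.
With the tax collected from sellers, supply shifts: Qs = (P − 4) + 295.
Solving gives Q = 306.8 with buyers paying $15.8 and sellers receiving $11.8 (the $4 wedge).
Burden on buyers: $0.8; on sellers: $3.2. (They sum to $4.)
The less price-elastic side of the market bears the larger share of a per-unit tax.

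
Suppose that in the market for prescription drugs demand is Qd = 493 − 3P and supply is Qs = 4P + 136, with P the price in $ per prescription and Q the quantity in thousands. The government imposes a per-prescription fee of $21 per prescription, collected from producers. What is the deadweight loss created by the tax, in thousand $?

Before the tax: set 493 − 3P = 4P + 136 → P* = $51, Q* = 340.
With the tax collected from producers, supply shifts: Qs = 4(P − 21) + 136.
Solving gives Q = 304 with buyers paying $63 and producers receiving $42 (the $21 wedge).
Quantity falls by |ΔQ| = |340 − 304| = 36.
DWL = ½ · t · |ΔQ| = ½ · 21 · 36 = $378.

Deadweight loss = $378 thousand.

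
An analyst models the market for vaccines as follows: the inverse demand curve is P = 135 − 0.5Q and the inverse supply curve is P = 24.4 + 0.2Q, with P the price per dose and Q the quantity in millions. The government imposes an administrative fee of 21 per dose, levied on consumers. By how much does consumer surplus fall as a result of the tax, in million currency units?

Rewrite in direct form: Qd = 270 − 2P and Qs = 5P − 122.
Without the tax, 270 − 2P = 5P − 122 gives 7P = 392, so P* = 56 and Q* = 158.
With the tax collected from consumers, demand (in seller-price terms) shifts: Qd = 270 − 2(P + 21).
Solving gives Q = 128 with consumers paying 71 and sellers receiving 50 (the 21 wedge).
ΔCS is the trapezoid between Q = 128 and Q = 158 of height 15: ½ · (158 + 128) · 15 = 2145.

Consumer surplus falls by 2145 million.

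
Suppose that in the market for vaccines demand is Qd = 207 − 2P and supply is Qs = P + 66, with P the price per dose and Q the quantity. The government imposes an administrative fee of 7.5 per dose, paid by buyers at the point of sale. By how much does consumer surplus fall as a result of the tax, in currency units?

Consumer surplus falls by 276.25.

Without the tax, 207 − 2P = P + 66 gives 3P = 141, so P* = 47 and Q* = 113.
With the tax collected from buyers, demand (in seller-price terms) shifts: Qd = 207 − 2(P + 7.5).
Solving gives Q = 108 with buyers paying 49.5 and sellers receiving 42 (the 7.5 wedge).
ΔCS is the trapezoid between Q = 108 and Q = 113 of height 2.5: ½ · (113 + 108) · 2.5 = 276.25.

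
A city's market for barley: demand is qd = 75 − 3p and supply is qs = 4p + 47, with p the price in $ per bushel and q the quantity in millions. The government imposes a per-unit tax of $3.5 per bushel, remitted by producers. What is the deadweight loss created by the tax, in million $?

Without the tax, 75 − 3p = 4p + 47 gives 7p = 28, so p* = $4 and q* = 63.
With the tax collected from producers, supply shifts: qs = 4(p − 3.5) + 47.
New equilibrium: buyers pay $6, producers receive $2.5, q = 57. (Wedge: pb − ps = 3.5.)
Quantity falls by |ΔQ| = |63 − 57| = 6.
DWL = ½ · t · |ΔQ| = ½ · 3.5 · 6 = $10.5.

Deadweight loss = $10.5 million.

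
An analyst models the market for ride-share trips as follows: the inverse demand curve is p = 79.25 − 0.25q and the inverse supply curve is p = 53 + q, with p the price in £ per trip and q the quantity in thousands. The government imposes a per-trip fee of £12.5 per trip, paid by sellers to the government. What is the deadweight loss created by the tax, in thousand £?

Rewrite in direct form: qd = 317 − 4p and qs = p − 53.
Before the tax: set 317 − 4p = p − 53 → p* = £74, q* = 21.
With the tax collected from sellers, supply shifts: qs = (p − 12.5) − 53.
New equilibrium: buyers pay £76.5, sellers receive £64, q = 11. (Wedge: pb − ps = 12.5.)
Quantity falls by |ΔQ| = |21 − 11| = 10.
DWL = ½ · t · |ΔQ| = ½ · 12.5 · 10 = £62.5.

Deadweight loss = £62.5 thousand.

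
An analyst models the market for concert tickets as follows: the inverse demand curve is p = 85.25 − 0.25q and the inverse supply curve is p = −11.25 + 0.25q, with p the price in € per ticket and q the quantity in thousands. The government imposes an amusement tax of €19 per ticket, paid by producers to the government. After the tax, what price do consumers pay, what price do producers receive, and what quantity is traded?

Inverting to q(p) form: qd = 341 − 4p; qs = 4p + 45.
Before the tax: set 341 − 4p = 4p + 45 → p* = €37, q* = 193.
With the tax collected from producers, supply shifts: qs = 4(p − 19) + 45.
Solving gives q = 155 with consumers paying €46.5 and producers receiving €27.5 (the €19 wedge).
The less price-elastic side of the market bears the larger share of a per-unit tax.

Consumers pay €46.5; producers receive €27.5; quantity = 155.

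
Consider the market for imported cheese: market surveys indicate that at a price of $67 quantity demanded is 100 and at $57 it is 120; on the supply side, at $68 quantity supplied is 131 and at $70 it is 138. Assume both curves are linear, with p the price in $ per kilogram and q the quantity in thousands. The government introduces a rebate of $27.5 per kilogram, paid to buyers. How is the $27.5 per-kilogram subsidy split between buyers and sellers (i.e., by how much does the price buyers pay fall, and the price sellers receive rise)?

Buyers gain $17.5 per kilogram; sellers gain $10 per kilogram.

Demand slope: (120 − 100)/(57 − 67) = -2, so qd = 234 − 2p.
Supply slope: (138 − 131)/(70 − 68) = 3.5, so qs = 3.5p − 107.
Before the subsidy: set 234 − 2p = 3.5p − 107 → p* = $62, q* = 110.
With a per-unit subsidy paid to buyers, each effectively pays p − 27.5, so demand becomes qd = 234 − 2(p − 27.5).
New equilibrium: buyers pay $44.5, sellers receive $72, q = 145. (Wedge: pb − ps = −27.5.)
Gain to buyers: $17.5; to sellers: $10. (They sum to $27.5.)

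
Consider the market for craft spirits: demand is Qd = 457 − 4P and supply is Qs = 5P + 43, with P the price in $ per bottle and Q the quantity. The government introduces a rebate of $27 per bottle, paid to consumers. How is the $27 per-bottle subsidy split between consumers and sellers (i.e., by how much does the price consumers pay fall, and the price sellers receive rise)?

Consumers gain $15 per bottle; sellers gain $12 per bottle.

Without the subsidy, 457 − 4P = 5P + 43 gives 9P = 414, so P* = $46 and Q* = 273.
With a per-unit subsidy paid to consumers, each effectively pays P − 27, so demand becomes Qd = 457 − 4(P − 27).
New equilibrium: consumers pay $31, sellers receive $58, Q = 333. (Wedge: Pb − Ps = −27.)
Gain to consumers: $15; to sellers: $12. (They sum to $27.)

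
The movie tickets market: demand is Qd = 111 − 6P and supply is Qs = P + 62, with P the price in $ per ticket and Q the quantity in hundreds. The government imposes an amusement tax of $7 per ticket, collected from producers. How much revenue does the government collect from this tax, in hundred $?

Tax revenue = $441 hundred.

Before the tax: set 111 − 6P = P + 62 → P* = $7, Q* = 69.
With the tax collected from producers, supply shifts: Qs = (P − 7) + 62.
New equilibrium: buyers pay $8, producers receive $1, Q = 63. (Wedge: Pb − Ps = 7.)
Revenue = t · Q = 7 · 63 = $441.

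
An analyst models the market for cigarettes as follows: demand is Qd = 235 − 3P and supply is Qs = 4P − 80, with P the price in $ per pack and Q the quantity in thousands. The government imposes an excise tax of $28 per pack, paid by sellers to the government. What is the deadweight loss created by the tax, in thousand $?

Deadweight loss = $672 thousand.

Before the tax: set 235 − 3P = 4P − 80 → P* = $45, Q* = 100.
With the tax collected from sellers, supply shifts: Qs = 4(P − 28) − 80.
New equilibrium: buyers pay $61, sellers receive $33, Q = 52. (Wedge: Pb − Ps = 28.)
Quantity falls by |ΔQ| = |100 − 52| = 48.
DWL = ½ · t · |ΔQ| = ½ · 28 · 48 = $672.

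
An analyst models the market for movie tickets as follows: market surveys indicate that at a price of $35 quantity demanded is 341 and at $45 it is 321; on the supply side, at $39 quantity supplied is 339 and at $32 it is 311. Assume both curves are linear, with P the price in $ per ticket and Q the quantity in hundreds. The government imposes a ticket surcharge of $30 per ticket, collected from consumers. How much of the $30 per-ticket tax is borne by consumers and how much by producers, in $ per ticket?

Consumers bear $20 per ticket; producers bear $10 per ticket.

Demand slope: (321 − 341)/(45 − 35) = -2, so Qd = 411 − 2P.
Supply slope: (311 − 339)/(32 − 39) = 4, so Qs = 4P + 183.
Without the tax, 411 − 2P = 4P + 183 gives 6P = 228, so P* = $38 and Q* = 335.
With the tax collected from consumers, demand (in seller-price terms) shifts: Qd = 411 − 2(P + 30).
New equilibrium: consumers pay $58, producers receive $28, Q = 295. (Wedge: Pb − Ps = 30.)
Burden on consumers: $20; on producers: $10. (They sum to $30.)
The less price-elastic side of the market bears the larger share of a per-unit tax.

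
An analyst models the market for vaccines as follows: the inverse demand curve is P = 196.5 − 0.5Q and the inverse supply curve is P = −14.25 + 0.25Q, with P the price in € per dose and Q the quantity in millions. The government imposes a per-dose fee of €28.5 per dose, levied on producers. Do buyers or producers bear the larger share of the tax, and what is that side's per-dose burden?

Buyers bear the larger share: €19 per dose.

Inverting to Q(P) form: Qd = 393 − 2P; Qs = 4P + 57.
Before the tax: set 393 − 2P = 4P + 57 → P* = €56, Q* = 281.
With the tax collected from producers, supply shifts: Qs = 4(P − 28.5) + 57.
Solving gives Q = 243 with buyers paying €75 and producers receiving €46.5 (the €28.5 wedge).
Per-dose burden: buyers €19, producers €9.5.
Buyers take the larger share because demand is less price-elastic here (demand slope 2 vs supply slope 4).
The less price-elastic side of the market bears the larger share of a per-unit tax.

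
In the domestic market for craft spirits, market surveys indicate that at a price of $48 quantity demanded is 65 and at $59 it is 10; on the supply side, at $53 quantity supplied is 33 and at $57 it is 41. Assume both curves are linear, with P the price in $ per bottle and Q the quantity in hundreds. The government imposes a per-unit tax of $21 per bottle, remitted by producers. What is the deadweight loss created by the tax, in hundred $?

Deadweight loss = $315 hundred.

Demand slope: (10 − 65)/(59 − 48) = -5, so Qd = 305 − 5P.
Supply slope: (41 − 33)/(57 − 53) = 2, so Qs = 2P − 73.
Before the tax: set 305 − 5P = 2P − 73 → P* = $54, Q* = 35.
With the tax collected from producers, supply shifts: Qs = 2(P − 21) − 73.
New equilibrium: buyers pay $60, producers receive $39, Q = 5. (Wedge: Pb − Ps = 21.)
Quantity falls by |ΔQ| = |35 − 5| = 30.
DWL = ½ · t · |ΔQ| = ½ · 21 · 30 = $315.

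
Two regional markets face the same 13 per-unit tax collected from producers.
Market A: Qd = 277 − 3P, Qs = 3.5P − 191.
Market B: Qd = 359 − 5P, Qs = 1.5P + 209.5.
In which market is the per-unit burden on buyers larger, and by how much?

Market A, by 4.

Market A: pre-tax P* = 72, Q* = 61; post-tax Q = 40; per-unit burden on buyers = 7.
Market B: pre-tax P* = 23, Q* = 244; post-tax Q = 229; per-unit burden on buyers = 3.
Difference: 7 vs 3 → market A is larger by 4.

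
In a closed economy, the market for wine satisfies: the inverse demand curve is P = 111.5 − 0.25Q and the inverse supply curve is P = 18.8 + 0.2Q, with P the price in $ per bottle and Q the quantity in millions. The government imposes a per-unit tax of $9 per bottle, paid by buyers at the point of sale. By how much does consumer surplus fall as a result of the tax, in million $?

Inverting to Q(P) form: Qd = 446 − 4P; Qs = 5P − 94.
Without the tax, 446 − 4P = 5P − 94 gives 9P = 540, so P* = $60 and Q* = 206.
With the tax collected from buyers, demand (in seller-price terms) shifts: Qd = 446 − 4(P + 9).
Solving gives Q = 186 with buyers paying $65 and sellers receiving $56 (the $9 wedge).
ΔCS is the trapezoid between Q = 186 and Q = 206 of height $5: ½ · (206 + 186) · 5 = $980.

Consumer surplus falls by $980 million.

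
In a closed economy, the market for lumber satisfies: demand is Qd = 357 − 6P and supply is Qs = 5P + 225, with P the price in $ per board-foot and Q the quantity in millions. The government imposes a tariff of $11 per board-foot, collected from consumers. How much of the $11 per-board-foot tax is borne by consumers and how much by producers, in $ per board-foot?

Before the tax: set 357 − 6P = 5P + 225 → P* = $12, Q* = 285.
With the tax collected from consumers, demand (in seller-price terms) shifts: Qd = 357 − 6(P + 11).
New equilibrium: consumers pay $17, producers receive $6, Q = 255. (Wedge: Pb − Ps = 11.)
Burden on consumers: $5; on producers: $6. (They sum to $11.)

Consumers bear $5 per board-foot; producers bear $6 per board-foot.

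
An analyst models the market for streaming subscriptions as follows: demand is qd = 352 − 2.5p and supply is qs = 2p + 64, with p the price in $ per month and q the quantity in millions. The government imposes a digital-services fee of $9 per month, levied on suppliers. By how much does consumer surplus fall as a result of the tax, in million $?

Before the tax: set 352 − 2.5p = 2p + 64 → p* = $64, q* = 192.
With the tax collected from suppliers, supply shifts: qs = 2(p − 9) + 64.
Solving gives q = 182 with consumers paying $68 and suppliers receiving $59 (the $9 wedge).
ΔCS is the trapezoid between Q = 182 and Q = 192 of height $4: ½ · (192 + 182) · 4 = $748.

Consumer surplus falls by $748 million.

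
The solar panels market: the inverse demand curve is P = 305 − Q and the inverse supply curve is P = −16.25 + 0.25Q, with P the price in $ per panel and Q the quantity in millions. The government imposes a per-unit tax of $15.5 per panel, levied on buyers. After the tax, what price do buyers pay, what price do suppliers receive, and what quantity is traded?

Buyers pay $60.4; suppliers receive $44.9; quantity = 244.6.

Rewrite in direct form: Qd = 305 − P and Qs = 4P + 65.
Without the tax, 305 − P = 4P + 65 gives 5P = 240, so P* = $48 and Q* = 257.
With the tax collected from buyers, demand (in seller-price terms) shifts: Qd = 305 − (P + 15.5).
New equilibrium: buyers pay $60.4, suppliers receive $44.9, Q = 244.6. (Wedge: Pb − Ps = 15.5.)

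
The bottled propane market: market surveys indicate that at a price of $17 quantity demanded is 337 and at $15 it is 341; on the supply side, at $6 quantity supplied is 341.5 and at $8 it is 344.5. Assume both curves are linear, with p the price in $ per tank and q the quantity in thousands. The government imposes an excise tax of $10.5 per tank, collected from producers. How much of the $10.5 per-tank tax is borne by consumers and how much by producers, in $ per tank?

Consumers bear $4.5 per tank; producers bear $6 per tank.

Demand slope: (341 − 337)/(15 − 17) = -2, so qd = 371 − 2p.
Supply slope: (344.5 − 341.5)/(8 − 6) = 1.5, so qs = 1.5p + 332.5.
Without the tax, 371 − 2p = 1.5p + 332.5 gives 3.5p = 38.5, so p* = $11 and q* = 349.
With the tax collected from producers, supply shifts: qs = 1.5(p − 10.5) + 332.5.
New equilibrium: consumers pay $15.5, producers receive $5, q = 340. (Wedge: pb − ps = 10.5.)
Burden on consumers: $4.5; on producers: $6. (They sum to $10.5.)
The less price-elastic side of the market bears the larger share of a per-unit tax.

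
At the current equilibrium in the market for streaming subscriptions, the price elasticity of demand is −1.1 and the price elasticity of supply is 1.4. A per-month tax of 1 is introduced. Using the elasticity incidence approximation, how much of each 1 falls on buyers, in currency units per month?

Incidence ratio: buyers' share ≈ εs / (εs + |εd|) = 1.4 / (1.4 + 1.1) = 0.56.
So buyers bear ≈ 0.56 × 1 = 0.56; producers bear 0.44.

Buyers bear ≈ 0.56 per month.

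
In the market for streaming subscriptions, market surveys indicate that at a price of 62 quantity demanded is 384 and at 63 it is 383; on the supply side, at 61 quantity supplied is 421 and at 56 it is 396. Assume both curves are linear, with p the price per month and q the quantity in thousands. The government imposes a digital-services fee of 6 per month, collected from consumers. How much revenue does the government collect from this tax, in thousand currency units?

Demand slope: (383 − 384)/(63 − 62) = -1, so qd = 446 − p.
Supply slope: (396 − 421)/(56 − 61) = 5, so qs = 5p + 116.
Without the tax, 446 − p = 5p + 116 gives 6p = 330, so p* = 55 and q* = 391.
With the tax collected from consumers, demand (in seller-price terms) shifts: qd = 446 − (p + 6).
Solving gives q = 386 with consumers paying 60 and producers receiving 54 (the 6 wedge).
Revenue = t · Q = 6 · 386 = 2316.

Tax revenue = 2316 thousand.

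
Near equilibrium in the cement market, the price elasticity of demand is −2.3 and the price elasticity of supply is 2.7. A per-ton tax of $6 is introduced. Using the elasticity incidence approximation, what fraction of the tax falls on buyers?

Incidence ratio: buyers' share ≈ εs / (εs + |εd|) = 2.7 / (2.7 + 2.3) = 0.54.
Supply is the more elastic side, so buyers bear the larger share.

Buyers' share ≈ 0.54.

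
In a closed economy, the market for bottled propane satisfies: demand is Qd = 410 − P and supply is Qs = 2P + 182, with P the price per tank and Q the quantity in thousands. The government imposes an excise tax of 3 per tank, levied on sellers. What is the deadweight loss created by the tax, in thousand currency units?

Without the tax, 410 − P = 2P + 182 gives 3P = 228, so P* = 76 and Q* = 334.
With the tax collected from sellers, supply shifts: Qs = 2(P − 3) + 182.
Solving gives Q = 332 with consumers paying 78 and sellers receiving 75 (the 3 wedge).
Quantity falls by |ΔQ| = |334 − 332| = 2.
DWL = ½ · t · |ΔQ| = ½ · 3 · 2 = 3.

Deadweight loss = 3 thousand.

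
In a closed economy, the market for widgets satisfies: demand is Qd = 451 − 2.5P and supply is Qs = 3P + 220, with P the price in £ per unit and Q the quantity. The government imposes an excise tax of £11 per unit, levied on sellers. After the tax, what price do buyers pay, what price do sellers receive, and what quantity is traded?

Buyers pay £48; sellers receive £37; quantity = 331.

Before the tax: set 451 − 2.5P = 3P + 220 → P* = £42, Q* = 346.
With the tax collected from sellers, supply shifts: Qs = 3(P − 11) + 220.
New equilibrium: buyers pay £48, sellers receive £37, Q = 331. (Wedge: Pb − Ps = 11.)
The less price-elastic side of the market bears the larger share of a per-unit tax.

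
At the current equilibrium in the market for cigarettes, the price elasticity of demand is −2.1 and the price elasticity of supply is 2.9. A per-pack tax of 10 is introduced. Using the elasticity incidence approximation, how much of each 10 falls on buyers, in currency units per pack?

Buyers bear ≈ 5.8 per pack.

Incidence ratio: buyers' share ≈ εs / (εs + |εd|) = 2.9 / (2.9 + 2.1) = 0.58.
So buyers bear ≈ 0.58 × 10 = 5.8; sellers bear 4.2.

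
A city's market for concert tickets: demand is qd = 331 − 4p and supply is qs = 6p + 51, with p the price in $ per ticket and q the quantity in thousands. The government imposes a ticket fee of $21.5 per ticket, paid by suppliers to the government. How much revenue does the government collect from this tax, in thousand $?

Without the tax, 331 − 4p = 6p + 51 gives 10p = 280, so p* = $28 and q* = 219.
With the tax collected from suppliers, supply shifts: qs = 6(p − 21.5) + 51.
New equilibrium: consumers pay $40.9, suppliers receive $19.4, q = 167.4. (Wedge: pb − ps = 21.5.)
Revenue = t · Q = 21.5 · 167.4 = $3599.1.

Tax revenue = $3599.1 thousand.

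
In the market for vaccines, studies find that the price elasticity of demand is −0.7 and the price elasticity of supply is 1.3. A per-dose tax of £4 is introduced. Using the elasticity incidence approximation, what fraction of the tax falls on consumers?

Incidence ratio: consumers' share ≈ εs / (εs + |εd|) = 1.3 / (1.3 + 0.7) = 0.65.
Supply is the more elastic side, so consumers bear the larger share.

Consumers' share ≈ 0.65.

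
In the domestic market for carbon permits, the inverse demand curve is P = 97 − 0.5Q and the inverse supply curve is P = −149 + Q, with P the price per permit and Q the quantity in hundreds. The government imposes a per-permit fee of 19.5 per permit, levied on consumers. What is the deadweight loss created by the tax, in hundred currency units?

Deadweight loss = 126.75 hundred.

Rewrite in direct form: Qd = 194 − 2P and Qs = P + 149.
Without the tax, 194 − 2P = P + 149 gives 3P = 45, so P* = 15 and Q* = 164.
With the tax collected from consumers, demand (in seller-price terms) shifts: Qd = 194 − 2(P + 19.5).
Solving gives Q = 151 with consumers paying 21.5 and sellers receiving 2 (the 19.5 wedge).
Quantity falls by |ΔQ| = |164 − 151| = 13.
DWL = ½ · t · |ΔQ| = ½ · 19.5 · 13 = 126.75.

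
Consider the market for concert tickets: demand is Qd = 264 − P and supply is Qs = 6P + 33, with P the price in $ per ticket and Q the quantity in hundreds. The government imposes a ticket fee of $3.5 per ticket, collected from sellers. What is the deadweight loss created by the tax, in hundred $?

Before the tax: set 264 − P = 6P + 33 → P* = $33, Q* = 231.
With the tax collected from sellers, supply shifts: Qs = 6(P − 3.5) + 33.
Solving gives Q = 228 with buyers paying $36 and sellers receiving $32.5 (the $3.5 wedge).
Quantity falls by |ΔQ| = |231 − 228| = 3.
DWL = ½ · t · |ΔQ| = ½ · 3.5 · 3 = $5.25.

Deadweight loss = $5.25 hundred.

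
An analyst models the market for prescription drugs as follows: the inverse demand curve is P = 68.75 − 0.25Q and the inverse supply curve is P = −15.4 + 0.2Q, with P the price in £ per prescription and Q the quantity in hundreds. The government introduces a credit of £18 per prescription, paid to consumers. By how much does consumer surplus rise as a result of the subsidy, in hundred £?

Consumer surplus rises by £2070 hundred.

Rewrite in direct form: Qd = 275 − 4P and Qs = 5P + 77.
Before the subsidy: set 275 − 4P = 5P + 77 → P* = £22, Q* = 187.
With a per-unit subsidy paid to consumers, each effectively pays P − 18, so demand becomes Qd = 275 − 4(P − 18).
New equilibrium: consumers pay £12, producers receive £30, Q = 227. (Wedge: Pb − Ps = −18.)
ΔCS is the trapezoid between Q = 227 and Q = 187 of height £10: ½ · (187 + 227) · 10 = £2070.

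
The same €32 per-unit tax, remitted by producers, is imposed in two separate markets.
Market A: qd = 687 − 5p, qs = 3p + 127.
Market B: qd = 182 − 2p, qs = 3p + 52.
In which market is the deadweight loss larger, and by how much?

Market A, by €345.6.

Market A: pre-tax p* = €70, q* = 337; post-tax q = 277; deadweight loss = €960.
Market B: pre-tax p* = €26, q* = 130; post-tax q = 91.6; deadweight loss = €614.4.
Difference: €960 vs €614.4 → market A is larger by €345.6.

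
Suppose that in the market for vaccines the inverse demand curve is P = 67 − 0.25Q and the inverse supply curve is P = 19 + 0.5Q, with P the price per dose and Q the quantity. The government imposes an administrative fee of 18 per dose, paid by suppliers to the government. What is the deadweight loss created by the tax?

Rewrite in direct form: Qd = 268 − 4P and Qs = 2P − 38.
Without the tax, 268 − 4P = 2P − 38 gives 6P = 306, so P* = 51 and Q* = 64.
With the tax collected from suppliers, supply shifts: Qs = 2(P − 18) − 38.
New equilibrium: consumers pay 57, suppliers receive 39, Q = 40. (Wedge: Pb − Ps = 18.)
Quantity falls by |ΔQ| = |64 − 40| = 24.
DWL = ½ · t · |ΔQ| = ½ · 18 · 24 = 216.

Deadweight loss = 216.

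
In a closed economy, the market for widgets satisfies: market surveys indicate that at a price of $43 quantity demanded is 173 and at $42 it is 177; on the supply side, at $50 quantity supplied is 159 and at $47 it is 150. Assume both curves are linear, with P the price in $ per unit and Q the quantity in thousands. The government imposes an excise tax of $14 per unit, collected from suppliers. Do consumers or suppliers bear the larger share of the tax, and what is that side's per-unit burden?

Demand slope: (177 − 173)/(42 − 43) = -4, so Qd = 345 − 4P.
Supply slope: (150 − 159)/(47 − 50) = 3, so Qs = 3P + 9.
Without the tax, 345 − 4P = 3P + 9 gives 7P = 336, so P* = $48 and Q* = 153.
With the tax collected from suppliers, supply shifts: Qs = 3(P − 14) + 9.
Solving gives Q = 129 with consumers paying $54 and suppliers receiving $40 (the $14 wedge).
Per-unit burden: consumers $6, suppliers $8.
Suppliers take the larger share because supply is less price-elastic here (demand slope 4 vs supply slope 3).
The less price-elastic side of the market bears the larger share of a per-unit tax.

Suppliers bear the larger share: $8 per unit.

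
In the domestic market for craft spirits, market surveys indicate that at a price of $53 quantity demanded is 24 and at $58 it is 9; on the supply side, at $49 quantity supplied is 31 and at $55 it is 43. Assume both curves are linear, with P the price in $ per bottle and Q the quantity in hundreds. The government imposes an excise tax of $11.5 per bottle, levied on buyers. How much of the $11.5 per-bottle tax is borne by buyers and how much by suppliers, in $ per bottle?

Buyers bear $4.6 per bottle; suppliers bear $6.9 per bottle.

Demand slope: (9 − 24)/(58 − 53) = -3, so Qd = 183 − 3P.
Supply slope: (43 − 31)/(55 − 49) = 2, so Qs = 2P − 67.
Without the tax, 183 − 3P = 2P − 67 gives 5P = 250, so P* = $50 and Q* = 33.
With the tax collected from buyers, demand (in seller-price terms) shifts: Qd = 183 − 3(P + 11.5).
New equilibrium: buyers pay $54.6, suppliers receive $43.1, Q = 19.2. (Wedge: Pb − Ps = 11.5.)
Burden on buyers: $4.6; on suppliers: $6.9. (They sum to $11.5.)
The less price-elastic side of the market bears the larger share of a per-unit tax.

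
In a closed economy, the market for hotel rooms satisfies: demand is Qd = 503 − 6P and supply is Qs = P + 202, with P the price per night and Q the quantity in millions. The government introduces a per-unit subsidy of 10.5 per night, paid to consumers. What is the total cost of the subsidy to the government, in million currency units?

Government outlay = 2667 million.

Without the subsidy, 503 − 6P = P + 202 gives 7P = 301, so P* = 43 and Q* = 245.
With a per-unit subsidy paid to consumers, each effectively pays P − 10.5, so demand becomes Qd = 503 − 6(P − 10.5).
New equilibrium: consumers pay 41.5, sellers receive 52, Q = 254. (Wedge: Pb − Ps = −10.5.)
Outlay = t · Q = 10.5 · 254 = 2667.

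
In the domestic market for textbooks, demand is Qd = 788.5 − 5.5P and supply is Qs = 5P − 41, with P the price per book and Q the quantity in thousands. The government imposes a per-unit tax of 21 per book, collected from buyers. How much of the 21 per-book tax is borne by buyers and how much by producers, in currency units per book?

Without the tax, 788.5 − 5.5P = 5P − 41 gives 10.5P = 829.5, so P* = 79 and Q* = 354.
With the tax collected from buyers, demand (in seller-price terms) shifts: Qd = 788.5 − 5.5(P + 21).
New equilibrium: buyers pay 89, producers receive 68, Q = 299. (Wedge: Pb − Ps = 21.)
Burden on buyers: 10; on producers: 11. (They sum to 21.)

Buyers bear 10 per book; producers bear 11 per book.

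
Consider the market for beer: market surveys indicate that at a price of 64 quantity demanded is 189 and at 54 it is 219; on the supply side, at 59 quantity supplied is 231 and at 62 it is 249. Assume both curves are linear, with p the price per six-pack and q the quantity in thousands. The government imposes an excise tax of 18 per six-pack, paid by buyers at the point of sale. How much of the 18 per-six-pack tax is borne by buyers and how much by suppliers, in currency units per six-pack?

Buyers bear 12 per six-pack; suppliers bear 6 per six-pack.

Demand slope: (219 − 189)/(54 − 64) = -3, so qd = 381 − 3p.
Supply slope: (249 − 231)/(62 − 59) = 6, so qs = 6p − 123.
Before the tax: set 381 − 3p = 6p − 123 → p* = 56, q* = 213.
With the tax collected from buyers, demand (in seller-price terms) shifts: qd = 381 − 3(p + 18).
New equilibrium: buyers pay 68, suppliers receive 50, q = 177. (Wedge: pb − ps = 18.)
Burden on buyers: 12; on suppliers: 6. (They sum to 18.)
The less price-elastic side of the market bears the larger share of a per-unit tax.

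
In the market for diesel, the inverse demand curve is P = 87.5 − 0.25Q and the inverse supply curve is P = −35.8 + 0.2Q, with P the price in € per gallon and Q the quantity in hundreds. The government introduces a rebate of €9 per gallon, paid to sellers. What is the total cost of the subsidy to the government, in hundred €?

Government outlay = €2646 hundred.

Inverting to Q(P) form: Qd = 350 − 4P; Qs = 5P + 179.
Before the subsidy: set 350 − 4P = 5P + 179 → P* = €19, Q* = 274.
With a per-unit subsidy paid to sellers, each receives P + 9 per unit sold, so supply becomes Qs = 5(P + 9) + 179.
New equilibrium: consumers pay €14, sellers receive €23, Q = 294. (Wedge: Pb − Ps = −9.)
Outlay = t · Q = 9 · 294 = €2646.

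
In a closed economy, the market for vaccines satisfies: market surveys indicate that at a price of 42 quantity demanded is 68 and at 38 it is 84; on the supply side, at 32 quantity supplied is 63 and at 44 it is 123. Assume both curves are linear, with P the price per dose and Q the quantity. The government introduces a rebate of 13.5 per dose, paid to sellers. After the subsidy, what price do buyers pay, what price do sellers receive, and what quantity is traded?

Buyers pay 29.5; sellers receive 43; quantity = 118.

Demand slope: (84 − 68)/(38 − 42) = -4, so Qd = 236 − 4P.
Supply slope: (123 − 63)/(44 − 32) = 5, so Qs = 5P − 97.
Before the subsidy: set 236 − 4P = 5P − 97 → P* = 37, Q* = 88.
With a per-unit subsidy paid to sellers, each receives P + 13.5 per unit sold, so supply becomes Qs = 5(P + 13.5) − 97.
Solving gives Q = 118 with buyers paying 29.5 and sellers receiving 43 (the 13.5 wedge).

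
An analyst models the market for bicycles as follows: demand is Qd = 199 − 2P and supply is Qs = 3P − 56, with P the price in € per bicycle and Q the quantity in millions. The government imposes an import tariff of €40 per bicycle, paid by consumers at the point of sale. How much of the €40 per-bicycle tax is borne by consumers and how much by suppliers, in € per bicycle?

Consumers bear €24 per bicycle; suppliers bear €16 per bicycle.

Without the tax, 199 − 2P = 3P − 56 gives 5P = 255, so P* = €51 and Q* = 97.
With the tax collected from consumers, demand (in seller-price terms) shifts: Qd = 199 − 2(P + 40).
Solving gives Q = 49 with consumers paying €75 and suppliers receiving €35 (the €40 wedge).
Burden on consumers: €24; on suppliers: €16. (They sum to €40.)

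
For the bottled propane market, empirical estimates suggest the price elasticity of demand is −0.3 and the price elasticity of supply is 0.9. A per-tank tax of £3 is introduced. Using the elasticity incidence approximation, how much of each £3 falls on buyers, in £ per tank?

Buyers bear ≈ £2.25 per tank.

Incidence ratio: buyers' share ≈ εs / (εs + |εd|) = 0.9 / (0.9 + 0.3) = 0.75.
So buyers bear ≈ 0.75 × £3 = £2.25; suppliers bear £0.75.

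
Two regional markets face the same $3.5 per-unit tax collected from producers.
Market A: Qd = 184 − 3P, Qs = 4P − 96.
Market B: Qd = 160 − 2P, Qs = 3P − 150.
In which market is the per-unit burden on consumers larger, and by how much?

Market B, by $0.1.

Market A: pre-tax P* = $40, Q* = 64; post-tax Q = 58; per-unit burden on consumers = $2.
Market B: pre-tax P* = $62, Q* = 36; post-tax Q = 31.8; per-unit burden on consumers = $2.1.
Difference: $2 vs $2.1 → market B is larger by $0.1.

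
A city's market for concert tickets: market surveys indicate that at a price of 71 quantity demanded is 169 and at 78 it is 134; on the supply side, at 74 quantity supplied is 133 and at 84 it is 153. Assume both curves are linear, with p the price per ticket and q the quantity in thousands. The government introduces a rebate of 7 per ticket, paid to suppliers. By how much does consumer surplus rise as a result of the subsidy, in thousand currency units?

Consumer surplus rises by 288 thousand.

Demand slope: (134 − 169)/(78 − 71) = -5, so qd = 524 − 5p.
Supply slope: (153 − 133)/(84 − 74) = 2, so qs = 2p − 15.
Without the subsidy, 524 − 5p = 2p − 15 gives 7p = 539, so p* = 77 and q* = 139.
With a per-unit subsidy paid to suppliers, each receives p + 7 per unit sold, so supply becomes qs = 2(p + 7) − 15.
Solving gives q = 149 with buyers paying 75 and suppliers receiving 82 (the 7 wedge).
ΔCS is the trapezoid between Q = 149 and Q = 139 of height 2: ½ · (139 + 149) · 2 = 288.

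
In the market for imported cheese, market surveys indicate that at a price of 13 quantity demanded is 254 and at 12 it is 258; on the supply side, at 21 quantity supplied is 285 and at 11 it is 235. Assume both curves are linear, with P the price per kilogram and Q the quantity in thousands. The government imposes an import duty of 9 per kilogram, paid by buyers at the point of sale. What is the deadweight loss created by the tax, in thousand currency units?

Demand slope: (258 − 254)/(12 − 13) = -4, so Qd = 306 − 4P.
Supply slope: (235 − 285)/(11 − 21) = 5, so Qs = 5P + 180.
Before the tax: set 306 − 4P = 5P + 180 → P* = 14, Q* = 250.
With the tax collected from buyers, demand (in seller-price terms) shifts: Qd = 306 − 4(P + 9).
Solving gives Q = 230 with buyers paying 19 and producers receiving 10 (the 9 wedge).
Quantity falls by |ΔQ| = |250 − 230| = 20.
DWL = ½ · t · |ΔQ| = ½ · 9 · 20 = 90.

Deadweight loss = 90 thousand.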